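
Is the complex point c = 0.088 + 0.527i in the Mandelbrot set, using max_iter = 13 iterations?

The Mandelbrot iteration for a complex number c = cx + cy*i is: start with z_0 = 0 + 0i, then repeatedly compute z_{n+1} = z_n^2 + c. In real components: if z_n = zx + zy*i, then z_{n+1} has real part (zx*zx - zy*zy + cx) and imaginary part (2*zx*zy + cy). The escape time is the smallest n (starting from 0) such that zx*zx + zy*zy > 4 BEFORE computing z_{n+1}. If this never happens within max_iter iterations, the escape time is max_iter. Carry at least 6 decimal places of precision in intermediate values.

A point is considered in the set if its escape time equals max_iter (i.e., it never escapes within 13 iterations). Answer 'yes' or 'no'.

Answer: yes

Derivation:
z_0 = 0 + 0i, c = 0.0880 + 0.5270i
Iter 1: z = 0.0880 + 0.5270i, |z|^2 = 0.2855
Iter 2: z = -0.1820 + 0.6198i, |z|^2 = 0.4172
Iter 3: z = -0.2630 + 0.3014i, |z|^2 = 0.1600
Iter 4: z = 0.0663 + 0.3685i, |z|^2 = 0.1402
Iter 5: z = -0.0434 + 0.5759i, |z|^2 = 0.3335
Iter 6: z = -0.2417 + 0.4770i, |z|^2 = 0.2860
Iter 7: z = -0.0811 + 0.2964i, |z|^2 = 0.0944
Iter 8: z = 0.0068 + 0.4789i, |z|^2 = 0.2294
Iter 9: z = -0.1413 + 0.5335i, |z|^2 = 0.3046
Iter 10: z = -0.1766 + 0.3762i, |z|^2 = 0.1728
Iter 11: z = -0.0224 + 0.3941i, |z|^2 = 0.1558
Iter 12: z = -0.0668 + 0.5094i, |z|^2 = 0.2639
Did not escape in 13 iterations → in set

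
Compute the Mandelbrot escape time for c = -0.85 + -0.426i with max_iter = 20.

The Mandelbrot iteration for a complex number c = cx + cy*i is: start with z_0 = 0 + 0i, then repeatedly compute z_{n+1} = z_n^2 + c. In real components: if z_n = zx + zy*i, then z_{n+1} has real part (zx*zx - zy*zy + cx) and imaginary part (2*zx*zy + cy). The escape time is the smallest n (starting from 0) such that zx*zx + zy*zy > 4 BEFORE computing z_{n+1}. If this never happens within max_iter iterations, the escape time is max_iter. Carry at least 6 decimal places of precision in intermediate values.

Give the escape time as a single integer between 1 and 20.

z_0 = 0 + 0i, c = -0.8500 + -0.4260i
Iter 1: z = -0.8500 + -0.4260i, |z|^2 = 0.9040
Iter 2: z = -0.3090 + 0.2982i, |z|^2 = 0.1844
Iter 3: z = -0.8435 + -0.6103i, |z|^2 = 1.0839
Iter 4: z = -0.5110 + 0.6035i, |z|^2 = 0.6253
Iter 5: z = -0.9531 + -1.0428i, |z|^2 = 1.9957
Iter 6: z = -1.0291 + 1.5616i, |z|^2 = 3.4977
Iter 7: z = -2.2297 + -3.6400i, |z|^2 = 18.2215
Escaped at iteration 7

Answer: 7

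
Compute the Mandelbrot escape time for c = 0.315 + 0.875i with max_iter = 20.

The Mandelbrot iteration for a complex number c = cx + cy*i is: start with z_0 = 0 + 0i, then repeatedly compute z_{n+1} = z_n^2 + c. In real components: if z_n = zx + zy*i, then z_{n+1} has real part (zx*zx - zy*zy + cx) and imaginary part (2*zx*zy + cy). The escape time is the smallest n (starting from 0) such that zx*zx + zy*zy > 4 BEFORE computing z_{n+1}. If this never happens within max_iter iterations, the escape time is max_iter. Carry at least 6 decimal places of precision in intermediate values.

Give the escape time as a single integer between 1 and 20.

z_0 = 0 + 0i, c = 0.3150 + 0.8750i
Iter 1: z = 0.3150 + 0.8750i, |z|^2 = 0.8649
Iter 2: z = -0.3514 + 1.4263i, |z|^2 = 2.1577
Iter 3: z = -1.5957 + -0.1274i, |z|^2 = 2.5625
Iter 4: z = 2.8451 + 1.2815i, |z|^2 = 9.7366
Escaped at iteration 4

Answer: 4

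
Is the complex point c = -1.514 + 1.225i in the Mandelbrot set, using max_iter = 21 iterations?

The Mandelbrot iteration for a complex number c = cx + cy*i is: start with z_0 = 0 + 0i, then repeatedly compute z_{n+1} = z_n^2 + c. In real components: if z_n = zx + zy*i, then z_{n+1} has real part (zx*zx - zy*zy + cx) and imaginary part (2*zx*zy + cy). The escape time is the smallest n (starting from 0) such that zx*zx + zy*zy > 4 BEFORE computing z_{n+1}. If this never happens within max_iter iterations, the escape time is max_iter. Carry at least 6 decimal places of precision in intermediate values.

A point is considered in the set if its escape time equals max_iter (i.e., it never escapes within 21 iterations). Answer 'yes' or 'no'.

z_0 = 0 + 0i, c = -1.5140 + 1.2250i
Iter 1: z = -1.5140 + 1.2250i, |z|^2 = 3.7928
Iter 2: z = -0.7224 + -2.4843i, |z|^2 = 6.6937
Escaped at iteration 2

Answer: no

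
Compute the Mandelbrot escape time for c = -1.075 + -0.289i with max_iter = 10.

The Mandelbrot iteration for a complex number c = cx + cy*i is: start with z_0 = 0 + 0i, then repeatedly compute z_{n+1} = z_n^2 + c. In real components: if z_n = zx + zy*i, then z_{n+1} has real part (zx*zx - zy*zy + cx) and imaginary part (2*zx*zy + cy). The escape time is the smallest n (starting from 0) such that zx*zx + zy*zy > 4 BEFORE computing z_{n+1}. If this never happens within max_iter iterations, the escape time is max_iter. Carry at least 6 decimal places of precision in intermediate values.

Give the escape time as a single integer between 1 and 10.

Answer: 10

Derivation:
z_0 = 0 + 0i, c = -1.0750 + -0.2890i
Iter 1: z = -1.0750 + -0.2890i, |z|^2 = 1.2391
Iter 2: z = -0.0029 + 0.3323i, |z|^2 = 0.1105
Iter 3: z = -1.1854 + -0.2909i, |z|^2 = 1.4899
Iter 4: z = 0.2456 + 0.4008i, |z|^2 = 0.2209
Iter 5: z = -1.1753 + -0.0921i, |z|^2 = 1.3897
Iter 6: z = 0.2977 + -0.0725i, |z|^2 = 0.0939
Iter 7: z = -0.9916 + -0.3322i, |z|^2 = 1.0936
Iter 8: z = -0.2021 + 0.3698i, |z|^2 = 0.1776
Iter 9: z = -1.1709 + -0.4384i, |z|^2 = 1.5632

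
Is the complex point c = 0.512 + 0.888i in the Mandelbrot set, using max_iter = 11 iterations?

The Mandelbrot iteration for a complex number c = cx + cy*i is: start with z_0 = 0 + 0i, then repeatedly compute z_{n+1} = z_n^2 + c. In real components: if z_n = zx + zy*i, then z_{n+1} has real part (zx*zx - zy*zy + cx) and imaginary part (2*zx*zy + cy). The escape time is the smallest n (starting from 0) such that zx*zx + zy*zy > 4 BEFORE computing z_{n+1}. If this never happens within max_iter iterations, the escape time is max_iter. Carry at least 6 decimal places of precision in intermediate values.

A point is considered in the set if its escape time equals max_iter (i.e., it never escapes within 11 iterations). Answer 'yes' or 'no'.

z_0 = 0 + 0i, c = 0.5120 + 0.8880i
Iter 1: z = 0.5120 + 0.8880i, |z|^2 = 1.0507
Iter 2: z = -0.0144 + 1.7973i, |z|^2 = 3.2305
Iter 3: z = -2.7181 + 0.8362i, |z|^2 = 8.0875
Escaped at iteration 3

Answer: no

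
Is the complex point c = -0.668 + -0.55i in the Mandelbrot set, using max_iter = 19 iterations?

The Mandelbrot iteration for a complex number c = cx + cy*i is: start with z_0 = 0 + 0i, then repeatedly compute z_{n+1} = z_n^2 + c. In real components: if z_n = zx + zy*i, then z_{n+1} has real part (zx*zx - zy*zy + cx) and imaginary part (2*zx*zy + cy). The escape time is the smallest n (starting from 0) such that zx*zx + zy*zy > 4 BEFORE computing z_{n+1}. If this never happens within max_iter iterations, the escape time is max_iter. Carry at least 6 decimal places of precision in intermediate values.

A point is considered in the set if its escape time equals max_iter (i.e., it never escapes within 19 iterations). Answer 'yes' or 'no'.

z_0 = 0 + 0i, c = -0.6680 + -0.5500i
Iter 1: z = -0.6680 + -0.5500i, |z|^2 = 0.7487
Iter 2: z = -0.5243 + 0.1848i, |z|^2 = 0.3090
Iter 3: z = -0.4273 + -0.7438i, |z|^2 = 0.7358
Iter 4: z = -1.0386 + 0.0856i, |z|^2 = 1.0861
Iter 5: z = 0.4034 + -0.7278i, |z|^2 = 0.6925
Iter 6: z = -1.0350 + -1.1372i, |z|^2 = 2.3645
Iter 7: z = -0.8901 + 1.8040i, |z|^2 = 4.0468
Escaped at iteration 7

Answer: no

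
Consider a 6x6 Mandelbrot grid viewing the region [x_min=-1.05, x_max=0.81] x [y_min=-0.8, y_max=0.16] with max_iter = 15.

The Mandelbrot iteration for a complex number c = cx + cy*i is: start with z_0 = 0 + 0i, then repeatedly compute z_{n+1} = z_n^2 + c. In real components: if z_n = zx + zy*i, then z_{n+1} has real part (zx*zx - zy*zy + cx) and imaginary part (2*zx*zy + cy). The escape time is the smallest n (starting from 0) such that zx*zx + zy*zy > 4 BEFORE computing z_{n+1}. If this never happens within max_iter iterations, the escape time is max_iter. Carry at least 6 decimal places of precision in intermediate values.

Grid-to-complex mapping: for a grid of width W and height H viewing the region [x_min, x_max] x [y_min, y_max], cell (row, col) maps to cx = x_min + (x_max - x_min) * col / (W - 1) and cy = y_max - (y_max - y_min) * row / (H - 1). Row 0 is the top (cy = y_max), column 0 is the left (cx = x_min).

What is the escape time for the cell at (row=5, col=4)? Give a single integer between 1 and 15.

z_0 = 0 + 0i, c = 0.4380 + -0.8000i
Iter 1: z = 0.4380 + -0.8000i, |z|^2 = 0.8318
Iter 2: z = -0.0102 + -1.5008i, |z|^2 = 2.2525
Iter 3: z = -1.8143 + -0.7695i, |z|^2 = 3.8838
Iter 4: z = 3.1375 + 1.9923i, |z|^2 = 13.8131
Escaped at iteration 4

Answer: 4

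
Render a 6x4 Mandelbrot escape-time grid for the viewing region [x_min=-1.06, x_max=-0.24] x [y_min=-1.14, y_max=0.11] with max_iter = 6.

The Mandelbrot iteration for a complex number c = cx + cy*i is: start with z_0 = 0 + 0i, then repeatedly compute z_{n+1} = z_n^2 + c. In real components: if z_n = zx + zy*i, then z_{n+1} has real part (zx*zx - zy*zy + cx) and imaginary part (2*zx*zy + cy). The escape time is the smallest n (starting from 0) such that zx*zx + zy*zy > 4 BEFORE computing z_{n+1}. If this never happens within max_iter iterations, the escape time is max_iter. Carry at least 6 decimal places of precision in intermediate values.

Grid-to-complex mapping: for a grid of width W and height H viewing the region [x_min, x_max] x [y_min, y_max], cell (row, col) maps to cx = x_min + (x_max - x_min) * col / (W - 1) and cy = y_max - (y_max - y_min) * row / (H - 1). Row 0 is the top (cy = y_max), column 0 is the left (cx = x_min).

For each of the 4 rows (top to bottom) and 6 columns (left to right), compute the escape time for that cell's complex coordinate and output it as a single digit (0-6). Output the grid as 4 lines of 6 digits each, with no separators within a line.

Answer: 666666
666666
344666
333344

Derivation:
(row=0, col=0): c = -1.0600 + 0.1100i → escape time 6
(row=0, col=1): c = -0.8960 + 0.1100i → escape time 6
(row=0, col=2): c = -0.7320 + 0.1100i → escape time 6
(row=0, col=3): c = -0.5680 + 0.1100i → escape time 6
(row=0, col=4): c = -0.4040 + 0.1100i → escape time 6
(row=0, col=5): c = -0.2400 + 0.1100i → escape time 6
(row=1, col=0): c = -1.0600 + -0.3067i → escape time 6
(row=1, col=1): c = -0.8960 + -0.3067i → escape time 6
(row=1, col=2): c = -0.7320 + -0.3067i → escape time 6
(row=1, col=3): c = -0.5680 + -0.3067i → escape time 6
(row=1, col=4): c = -0.4040 + -0.3067i → escape time 6
(row=1, col=5): c = -0.2400 + -0.3067i → escape time 6
(row=2, col=0): c = -1.0600 + -0.7233i → escape time 3
(row=2, col=1): c = -0.8960 + -0.7233i → escape time 4
(row=2, col=2): c = -0.7320 + -0.7233i → escape time 4
(row=2, col=3): c = -0.5680 + -0.7233i → escape time 6
(row=2, col=4): c = -0.4040 + -0.7233i → escape time 6
(row=2, col=5): c = -0.2400 + -0.7233i → escape time 6
(row=3, col=0): c = -1.0600 + -1.1400i → escape time 3
(row=3, col=1): c = -0.8960 + -1.1400i → escape time 3
(row=3, col=2): c = -0.7320 + -1.1400i → escape time 3
(row=3, col=3): c = -0.5680 + -1.1400i → escape time 3
(row=3, col=4): c = -0.4040 + -1.1400i → escape time 4
(row=3, col=5): c = -0.2400 + -1.1400i → escape time 4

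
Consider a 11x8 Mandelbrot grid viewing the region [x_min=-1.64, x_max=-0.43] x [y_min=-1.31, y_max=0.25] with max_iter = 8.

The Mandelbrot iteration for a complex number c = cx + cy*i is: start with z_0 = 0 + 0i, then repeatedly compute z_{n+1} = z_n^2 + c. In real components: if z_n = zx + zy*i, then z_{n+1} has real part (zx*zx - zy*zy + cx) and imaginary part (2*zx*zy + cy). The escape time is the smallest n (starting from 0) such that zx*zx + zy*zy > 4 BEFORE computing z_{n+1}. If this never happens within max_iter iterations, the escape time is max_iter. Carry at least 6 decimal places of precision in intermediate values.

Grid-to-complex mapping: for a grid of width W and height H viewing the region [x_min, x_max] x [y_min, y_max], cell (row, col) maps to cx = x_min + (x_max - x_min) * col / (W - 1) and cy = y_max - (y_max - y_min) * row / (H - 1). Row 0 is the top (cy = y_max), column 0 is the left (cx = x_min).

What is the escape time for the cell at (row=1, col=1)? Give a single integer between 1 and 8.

Answer: 8

Derivation:
z_0 = 0 + 0i, c = -1.5190 + 0.0271i
Iter 1: z = -1.5190 + 0.0271i, |z|^2 = 2.3081
Iter 2: z = 0.7876 + -0.0553i, |z|^2 = 0.6234
Iter 3: z = -0.9017 + -0.0600i, |z|^2 = 0.8167
Iter 4: z = -0.7095 + 0.1353i, |z|^2 = 0.5217
Iter 5: z = -1.0339 + -0.1649i, |z|^2 = 1.0961
Iter 6: z = -0.4773 + 0.3681i, |z|^2 = 0.3633
Iter 7: z = -1.4268 + -0.3243i, |z|^2 = 2.1408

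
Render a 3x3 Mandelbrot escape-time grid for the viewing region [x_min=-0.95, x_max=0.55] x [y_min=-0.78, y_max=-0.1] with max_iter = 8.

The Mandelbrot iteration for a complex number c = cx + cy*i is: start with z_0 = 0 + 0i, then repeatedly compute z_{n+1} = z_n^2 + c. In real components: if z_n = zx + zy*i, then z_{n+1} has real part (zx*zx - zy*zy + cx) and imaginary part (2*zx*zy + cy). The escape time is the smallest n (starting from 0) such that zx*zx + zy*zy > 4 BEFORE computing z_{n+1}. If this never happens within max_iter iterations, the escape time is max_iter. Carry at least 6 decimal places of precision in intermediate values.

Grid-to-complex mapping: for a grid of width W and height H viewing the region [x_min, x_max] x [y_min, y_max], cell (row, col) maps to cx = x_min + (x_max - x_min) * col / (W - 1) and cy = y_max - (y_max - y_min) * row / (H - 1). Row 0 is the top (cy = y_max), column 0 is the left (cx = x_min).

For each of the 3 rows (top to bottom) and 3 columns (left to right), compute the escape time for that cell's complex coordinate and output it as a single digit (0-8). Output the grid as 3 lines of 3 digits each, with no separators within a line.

(row=0, col=0): c = -0.9500 + -0.1000i → escape time 8
(row=0, col=1): c = -0.2000 + -0.1000i → escape time 8
(row=0, col=2): c = 0.5500 + -0.1000i → escape time 4
(row=1, col=0): c = -0.9500 + -0.4400i → escape time 6
(row=1, col=1): c = -0.2000 + -0.4400i → escape time 8
(row=1, col=2): c = 0.5500 + -0.4400i → escape time 4
(row=2, col=0): c = -0.9500 + -0.7800i → escape time 4
(row=2, col=1): c = -0.2000 + -0.7800i → escape time 8
(row=2, col=2): c = 0.5500 + -0.7800i → escape time 3

Answer: 884
684
483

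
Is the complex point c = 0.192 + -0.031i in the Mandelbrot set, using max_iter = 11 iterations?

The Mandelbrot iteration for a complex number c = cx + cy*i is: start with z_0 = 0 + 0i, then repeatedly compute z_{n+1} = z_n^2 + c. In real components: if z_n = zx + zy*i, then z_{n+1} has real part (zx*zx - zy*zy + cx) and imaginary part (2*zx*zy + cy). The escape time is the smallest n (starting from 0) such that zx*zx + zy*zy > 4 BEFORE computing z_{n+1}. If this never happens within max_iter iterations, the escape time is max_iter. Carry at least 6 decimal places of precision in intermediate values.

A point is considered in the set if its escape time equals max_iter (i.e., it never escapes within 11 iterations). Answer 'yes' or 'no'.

Answer: yes

Derivation:
z_0 = 0 + 0i, c = 0.1920 + -0.0310i
Iter 1: z = 0.1920 + -0.0310i, |z|^2 = 0.0378
Iter 2: z = 0.2279 + -0.0429i, |z|^2 = 0.0538
Iter 3: z = 0.2421 + -0.0506i, |z|^2 = 0.0612
Iter 4: z = 0.2481 + -0.0555i, |z|^2 = 0.0646
Iter 5: z = 0.2505 + -0.0585i, |z|^2 = 0.0662
Iter 6: z = 0.2513 + -0.0603i, |z|^2 = 0.0668
Iter 7: z = 0.2515 + -0.0613i, |z|^2 = 0.0670
Iter 8: z = 0.2515 + -0.0618i, |z|^2 = 0.0671
Iter 9: z = 0.2514 + -0.0621i, |z|^2 = 0.0671
Iter 10: z = 0.2514 + -0.0622i, |z|^2 = 0.0671
Did not escape in 11 iterations → in set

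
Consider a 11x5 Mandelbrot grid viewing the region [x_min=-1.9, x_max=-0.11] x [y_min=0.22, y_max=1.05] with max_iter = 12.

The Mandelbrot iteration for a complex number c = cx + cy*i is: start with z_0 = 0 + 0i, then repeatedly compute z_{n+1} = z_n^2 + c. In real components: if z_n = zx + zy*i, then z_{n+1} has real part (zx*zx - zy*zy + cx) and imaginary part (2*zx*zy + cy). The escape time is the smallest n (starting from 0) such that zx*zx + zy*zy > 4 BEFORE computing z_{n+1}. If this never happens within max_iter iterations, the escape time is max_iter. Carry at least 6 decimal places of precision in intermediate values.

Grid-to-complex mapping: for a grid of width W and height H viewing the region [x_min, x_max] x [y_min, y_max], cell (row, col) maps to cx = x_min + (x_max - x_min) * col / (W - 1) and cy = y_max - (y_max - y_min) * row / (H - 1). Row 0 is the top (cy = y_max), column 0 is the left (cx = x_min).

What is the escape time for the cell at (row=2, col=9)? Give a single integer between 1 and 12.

Answer: 12

Derivation:
z_0 = 0 + 0i, c = -0.2890 + 0.6350i
Iter 1: z = -0.2890 + 0.6350i, |z|^2 = 0.4867
Iter 2: z = -0.6087 + 0.2680i, |z|^2 = 0.4423
Iter 3: z = 0.0097 + 0.3088i, |z|^2 = 0.0954
Iter 4: z = -0.3842 + 0.6410i, |z|^2 = 0.5585
Iter 5: z = -0.5522 + 0.1424i, |z|^2 = 0.3252
Iter 6: z = -0.0043 + 0.4777i, |z|^2 = 0.2282
Iter 7: z = -0.5172 + 0.6309i, |z|^2 = 0.6655
Iter 8: z = -0.4195 + -0.0176i, |z|^2 = 0.1763
Iter 9: z = -0.1133 + 0.6498i, |z|^2 = 0.4350
Iter 10: z = -0.6983 + 0.4877i, |z|^2 = 0.7256
Iter 11: z = -0.0392 + -0.0462i, |z|^2 = 0.0037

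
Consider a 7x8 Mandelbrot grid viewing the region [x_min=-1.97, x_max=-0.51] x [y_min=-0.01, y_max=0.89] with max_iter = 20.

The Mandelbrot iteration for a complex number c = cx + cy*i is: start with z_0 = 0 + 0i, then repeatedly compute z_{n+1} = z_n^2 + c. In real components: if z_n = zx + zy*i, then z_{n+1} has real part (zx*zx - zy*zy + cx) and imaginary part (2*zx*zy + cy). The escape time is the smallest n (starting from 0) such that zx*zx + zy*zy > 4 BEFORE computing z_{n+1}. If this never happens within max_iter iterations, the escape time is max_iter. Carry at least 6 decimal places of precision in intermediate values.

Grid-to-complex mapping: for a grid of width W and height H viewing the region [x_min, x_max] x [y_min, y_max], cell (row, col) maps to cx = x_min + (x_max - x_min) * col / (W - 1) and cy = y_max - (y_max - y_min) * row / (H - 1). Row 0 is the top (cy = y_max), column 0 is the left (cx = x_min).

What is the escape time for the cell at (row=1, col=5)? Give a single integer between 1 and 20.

z_0 = 0 + 0i, c = -0.7533 + 0.7614i
Iter 1: z = -0.7533 + 0.7614i, |z|^2 = 1.1473
Iter 2: z = -0.7656 + -0.3858i, |z|^2 = 0.7350
Iter 3: z = -0.3160 + 1.3521i, |z|^2 = 1.9282
Iter 4: z = -2.4818 + -0.0932i, |z|^2 = 6.1678
Escaped at iteration 4

Answer: 4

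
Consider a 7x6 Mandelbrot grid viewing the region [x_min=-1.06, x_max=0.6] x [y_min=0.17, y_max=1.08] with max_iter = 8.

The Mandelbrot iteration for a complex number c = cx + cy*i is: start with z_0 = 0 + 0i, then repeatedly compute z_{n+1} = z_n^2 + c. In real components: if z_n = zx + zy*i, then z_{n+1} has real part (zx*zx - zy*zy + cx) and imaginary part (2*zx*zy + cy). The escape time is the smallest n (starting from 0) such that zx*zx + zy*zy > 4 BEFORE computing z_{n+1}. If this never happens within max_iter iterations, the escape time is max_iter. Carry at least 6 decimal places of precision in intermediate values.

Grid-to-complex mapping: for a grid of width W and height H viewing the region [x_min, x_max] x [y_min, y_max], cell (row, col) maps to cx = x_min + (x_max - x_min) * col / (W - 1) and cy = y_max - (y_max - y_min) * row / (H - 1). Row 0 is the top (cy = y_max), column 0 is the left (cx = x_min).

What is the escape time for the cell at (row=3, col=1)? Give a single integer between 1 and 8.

z_0 = 0 + 0i, c = -0.7833 + 0.5340i
Iter 1: z = -0.7833 + 0.5340i, |z|^2 = 0.8988
Iter 2: z = -0.4549 + -0.3026i, |z|^2 = 0.2985
Iter 3: z = -0.6680 + 0.8093i, |z|^2 = 1.1012
Iter 4: z = -0.9921 + -0.5472i, |z|^2 = 1.2836
Iter 5: z = -0.0985 + 1.6197i, |z|^2 = 2.6332
Iter 6: z = -3.3971 + 0.2148i, |z|^2 = 11.5865
Escaped at iteration 6

Answer: 6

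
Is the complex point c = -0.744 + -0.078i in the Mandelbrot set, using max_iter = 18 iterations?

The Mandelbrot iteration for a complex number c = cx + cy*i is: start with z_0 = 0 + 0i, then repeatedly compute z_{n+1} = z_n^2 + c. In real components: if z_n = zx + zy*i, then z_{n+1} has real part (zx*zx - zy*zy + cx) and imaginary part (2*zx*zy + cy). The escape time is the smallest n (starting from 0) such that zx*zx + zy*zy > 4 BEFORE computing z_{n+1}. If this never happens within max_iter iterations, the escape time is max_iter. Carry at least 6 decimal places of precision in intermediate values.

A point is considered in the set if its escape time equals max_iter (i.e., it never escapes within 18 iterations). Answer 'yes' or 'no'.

z_0 = 0 + 0i, c = -0.7440 + -0.0780i
Iter 1: z = -0.7440 + -0.0780i, |z|^2 = 0.5596
Iter 2: z = -0.1965 + 0.0381i, |z|^2 = 0.0401
Iter 3: z = -0.7068 + -0.0930i, |z|^2 = 0.5082
Iter 4: z = -0.2531 + 0.0534i, |z|^2 = 0.0669
Iter 5: z = -0.6828 + -0.1050i, |z|^2 = 0.4773
Iter 6: z = -0.2888 + 0.0654i, |z|^2 = 0.0877
Iter 7: z = -0.6649 + -0.1158i, |z|^2 = 0.4555
Iter 8: z = -0.3153 + 0.0760i, |z|^2 = 0.1052
Iter 9: z = -0.6503 + -0.1259i, |z|^2 = 0.4388
Iter 10: z = -0.3369 + 0.0858i, |z|^2 = 0.1209
Iter 11: z = -0.6378 + -0.1358i, |z|^2 = 0.4253
Iter 12: z = -0.3556 + 0.0952i, |z|^2 = 0.1355
Iter 13: z = -0.6266 + -0.1457i, |z|^2 = 0.4139
Iter 14: z = -0.3726 + 0.1046i, |z|^2 = 0.1498
Iter 15: z = -0.6161 + -0.1560i, |z|^2 = 0.4039
Iter 16: z = -0.3887 + 0.1142i, |z|^2 = 0.1641
Iter 17: z = -0.6059 + -0.1668i, |z|^2 = 0.3950
Did not escape in 18 iterations → in set

Answer: yes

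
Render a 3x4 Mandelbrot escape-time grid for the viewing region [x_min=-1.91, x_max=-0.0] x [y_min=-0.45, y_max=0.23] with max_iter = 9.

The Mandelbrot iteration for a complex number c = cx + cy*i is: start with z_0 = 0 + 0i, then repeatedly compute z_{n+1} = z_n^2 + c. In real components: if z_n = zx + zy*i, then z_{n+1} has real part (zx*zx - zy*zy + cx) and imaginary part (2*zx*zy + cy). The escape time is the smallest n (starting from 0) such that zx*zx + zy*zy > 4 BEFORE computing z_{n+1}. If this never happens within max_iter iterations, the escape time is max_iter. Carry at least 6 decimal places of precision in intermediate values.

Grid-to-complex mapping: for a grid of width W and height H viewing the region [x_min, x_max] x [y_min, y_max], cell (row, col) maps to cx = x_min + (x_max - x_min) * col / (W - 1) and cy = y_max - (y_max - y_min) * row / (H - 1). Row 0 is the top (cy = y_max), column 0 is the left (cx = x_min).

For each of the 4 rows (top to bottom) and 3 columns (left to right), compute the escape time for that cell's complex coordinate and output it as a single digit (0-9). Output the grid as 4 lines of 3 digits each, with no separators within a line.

(row=0, col=0): c = -1.9100 + 0.2300i → escape time 3
(row=0, col=1): c = -0.9550 + 0.2300i → escape time 9
(row=0, col=2): c = 0.0000 + 0.2300i → escape time 9
(row=1, col=0): c = -1.9100 + 0.0033i → escape time 9
(row=1, col=1): c = -0.9550 + 0.0033i → escape time 9
(row=1, col=2): c = 0.0000 + 0.0033i → escape time 9
(row=2, col=0): c = -1.9100 + -0.2233i → escape time 4
(row=2, col=1): c = -0.9550 + -0.2233i → escape time 9
(row=2, col=2): c = 0.0000 + -0.2233i → escape time 9
(row=3, col=0): c = -1.9100 + -0.4500i → escape time 3
(row=3, col=1): c = -0.9550 + -0.4500i → escape time 6
(row=3, col=2): c = 0.0000 + -0.4500i → escape time 9

Answer: 399
999
499
369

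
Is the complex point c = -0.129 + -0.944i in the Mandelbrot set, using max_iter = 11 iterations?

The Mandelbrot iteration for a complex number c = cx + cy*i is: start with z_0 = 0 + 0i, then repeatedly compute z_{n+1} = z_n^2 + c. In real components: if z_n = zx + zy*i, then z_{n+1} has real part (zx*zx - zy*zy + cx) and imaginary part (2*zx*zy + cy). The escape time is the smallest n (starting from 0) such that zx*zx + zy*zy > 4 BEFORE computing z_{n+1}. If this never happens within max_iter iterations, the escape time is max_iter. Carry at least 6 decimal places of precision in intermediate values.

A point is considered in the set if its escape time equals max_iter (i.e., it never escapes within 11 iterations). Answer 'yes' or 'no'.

z_0 = 0 + 0i, c = -0.1290 + -0.9440i
Iter 1: z = -0.1290 + -0.9440i, |z|^2 = 0.9078
Iter 2: z = -1.0035 + -0.7004i, |z|^2 = 1.4976
Iter 3: z = 0.3874 + 0.4618i, |z|^2 = 0.3633
Iter 4: z = -0.1922 + -0.5862i, |z|^2 = 0.3806
Iter 5: z = -0.4357 + -0.7187i, |z|^2 = 0.7063
Iter 6: z = -0.4556 + -0.3177i, |z|^2 = 0.3085
Iter 7: z = -0.0224 + -0.6545i, |z|^2 = 0.4288
Iter 8: z = -0.5568 + -0.9147i, |z|^2 = 1.1468
Iter 9: z = -0.6557 + 0.0747i, |z|^2 = 0.4355
Iter 10: z = 0.2953 + -1.0420i, |z|^2 = 1.1730
Did not escape in 11 iterations → in set

Answer: yes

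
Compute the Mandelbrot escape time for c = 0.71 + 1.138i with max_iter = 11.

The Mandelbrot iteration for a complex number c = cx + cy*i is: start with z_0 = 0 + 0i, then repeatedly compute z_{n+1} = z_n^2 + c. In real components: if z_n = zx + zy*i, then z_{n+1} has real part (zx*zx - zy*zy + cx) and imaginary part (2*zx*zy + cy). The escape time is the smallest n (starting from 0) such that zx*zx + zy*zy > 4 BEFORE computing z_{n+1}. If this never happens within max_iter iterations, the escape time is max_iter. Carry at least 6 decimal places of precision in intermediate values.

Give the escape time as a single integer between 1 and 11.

z_0 = 0 + 0i, c = 0.7100 + 1.1380i
Iter 1: z = 0.7100 + 1.1380i, |z|^2 = 1.7991
Iter 2: z = -0.0809 + 2.7540i, |z|^2 = 7.5908
Escaped at iteration 2

Answer: 2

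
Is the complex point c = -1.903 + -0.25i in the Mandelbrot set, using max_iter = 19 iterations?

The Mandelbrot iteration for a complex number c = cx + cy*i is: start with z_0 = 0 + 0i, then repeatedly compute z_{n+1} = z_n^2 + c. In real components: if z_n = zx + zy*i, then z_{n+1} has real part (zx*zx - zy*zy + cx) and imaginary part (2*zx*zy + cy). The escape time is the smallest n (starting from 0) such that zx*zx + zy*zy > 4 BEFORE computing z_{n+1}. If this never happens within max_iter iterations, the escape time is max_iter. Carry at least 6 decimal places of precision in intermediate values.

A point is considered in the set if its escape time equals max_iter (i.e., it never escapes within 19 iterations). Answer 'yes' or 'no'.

z_0 = 0 + 0i, c = -1.9030 + -0.2500i
Iter 1: z = -1.9030 + -0.2500i, |z|^2 = 3.6839
Iter 2: z = 1.6559 + 0.7015i, |z|^2 = 3.2341
Iter 3: z = 0.3469 + 2.0732i, |z|^2 = 4.4187
Escaped at iteration 3

Answer: no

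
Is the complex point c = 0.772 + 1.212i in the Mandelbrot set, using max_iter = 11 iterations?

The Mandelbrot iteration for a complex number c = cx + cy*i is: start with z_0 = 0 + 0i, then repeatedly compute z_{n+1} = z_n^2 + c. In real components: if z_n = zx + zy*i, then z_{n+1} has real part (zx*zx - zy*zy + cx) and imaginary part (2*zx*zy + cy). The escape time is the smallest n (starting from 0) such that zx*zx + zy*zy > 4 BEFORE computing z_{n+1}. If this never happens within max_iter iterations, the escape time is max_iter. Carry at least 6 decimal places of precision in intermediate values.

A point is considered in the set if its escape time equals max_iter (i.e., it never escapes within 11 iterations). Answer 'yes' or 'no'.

Answer: no

Derivation:
z_0 = 0 + 0i, c = 0.7720 + 1.2120i
Iter 1: z = 0.7720 + 1.2120i, |z|^2 = 2.0649
Iter 2: z = -0.1010 + 3.0833i, |z|^2 = 9.5171
Escaped at iteration 2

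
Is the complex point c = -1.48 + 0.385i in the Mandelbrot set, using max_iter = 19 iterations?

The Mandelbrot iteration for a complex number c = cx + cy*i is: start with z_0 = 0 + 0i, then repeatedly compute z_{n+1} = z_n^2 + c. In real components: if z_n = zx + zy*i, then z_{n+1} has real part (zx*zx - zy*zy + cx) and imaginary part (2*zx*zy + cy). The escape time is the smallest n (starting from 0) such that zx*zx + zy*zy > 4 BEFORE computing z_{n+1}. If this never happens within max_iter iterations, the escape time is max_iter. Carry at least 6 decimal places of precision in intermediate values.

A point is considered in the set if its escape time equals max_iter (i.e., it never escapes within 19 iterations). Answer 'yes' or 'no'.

z_0 = 0 + 0i, c = -1.4800 + 0.3850i
Iter 1: z = -1.4800 + 0.3850i, |z|^2 = 2.3386
Iter 2: z = 0.5622 + -0.7546i, |z|^2 = 0.8855
Iter 3: z = -1.7334 + -0.4634i, |z|^2 = 3.2194
Iter 4: z = 1.3098 + 1.9916i, |z|^2 = 5.6822
Escaped at iteration 4

Answer: no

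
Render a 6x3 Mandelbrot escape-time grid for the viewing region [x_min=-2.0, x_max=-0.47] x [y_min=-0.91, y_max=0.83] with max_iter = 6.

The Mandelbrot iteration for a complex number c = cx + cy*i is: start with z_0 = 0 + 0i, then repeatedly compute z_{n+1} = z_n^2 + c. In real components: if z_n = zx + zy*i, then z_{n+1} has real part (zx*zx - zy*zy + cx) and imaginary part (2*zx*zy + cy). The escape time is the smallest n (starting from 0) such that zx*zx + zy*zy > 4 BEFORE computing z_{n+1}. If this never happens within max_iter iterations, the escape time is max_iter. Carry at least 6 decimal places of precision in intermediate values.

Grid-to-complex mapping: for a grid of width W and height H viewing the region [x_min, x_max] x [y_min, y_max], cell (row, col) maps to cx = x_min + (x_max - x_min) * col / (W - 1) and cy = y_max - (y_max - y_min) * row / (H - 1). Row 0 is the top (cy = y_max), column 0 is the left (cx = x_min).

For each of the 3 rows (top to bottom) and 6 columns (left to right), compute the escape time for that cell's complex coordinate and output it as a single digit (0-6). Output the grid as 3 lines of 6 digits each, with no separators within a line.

(row=0, col=0): c = -2.0000 + 0.8300i → escape time 1
(row=0, col=1): c = -1.6940 + 0.8300i → escape time 2
(row=0, col=2): c = -1.3880 + 0.8300i → escape time 3
(row=0, col=3): c = -1.0820 + 0.8300i → escape time 3
(row=0, col=4): c = -0.7760 + 0.8300i → escape time 4
(row=0, col=5): c = -0.4700 + 0.8300i → escape time 5
(row=1, col=0): c = -2.0000 + -0.0400i → escape time 1
(row=1, col=1): c = -1.6940 + -0.0400i → escape time 6
(row=1, col=2): c = -1.3880 + -0.0400i → escape time 6
(row=1, col=3): c = -1.0820 + -0.0400i → escape time 6
(row=1, col=4): c = -0.7760 + -0.0400i → escape time 6
(row=1, col=5): c = -0.4700 + -0.0400i → escape time 6
(row=2, col=0): c = -2.0000 + -0.9100i → escape time 1
(row=2, col=1): c = -1.6940 + -0.9100i → escape time 2
(row=2, col=2): c = -1.3880 + -0.9100i → escape time 3
(row=2, col=3): c = -1.0820 + -0.9100i → escape time 3
(row=2, col=4): c = -0.7760 + -0.9100i → escape time 4
(row=2, col=5): c = -0.4700 + -0.9100i → escape time 4

Answer: 123345
166666
123344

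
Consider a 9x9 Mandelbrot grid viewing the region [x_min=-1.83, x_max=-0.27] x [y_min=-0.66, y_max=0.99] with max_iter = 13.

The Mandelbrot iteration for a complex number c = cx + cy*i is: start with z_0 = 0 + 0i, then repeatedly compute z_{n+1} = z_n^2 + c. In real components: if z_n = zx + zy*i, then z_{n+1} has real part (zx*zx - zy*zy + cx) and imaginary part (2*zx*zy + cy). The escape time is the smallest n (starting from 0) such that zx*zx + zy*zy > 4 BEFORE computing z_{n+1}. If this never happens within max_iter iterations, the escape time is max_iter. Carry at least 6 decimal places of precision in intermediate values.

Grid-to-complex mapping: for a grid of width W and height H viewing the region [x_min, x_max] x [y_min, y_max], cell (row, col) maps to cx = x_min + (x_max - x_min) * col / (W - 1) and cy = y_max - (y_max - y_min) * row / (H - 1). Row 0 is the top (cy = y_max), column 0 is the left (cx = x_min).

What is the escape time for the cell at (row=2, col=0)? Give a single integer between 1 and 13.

Answer: 3

Derivation:
z_0 = 0 + 0i, c = -1.8300 + 0.5775i
Iter 1: z = -1.8300 + 0.5775i, |z|^2 = 3.6824
Iter 2: z = 1.1854 + -1.5362i, |z|^2 = 3.7649
Iter 3: z = -2.7846 + -3.0644i, |z|^2 = 17.1444
Escaped at iteration 3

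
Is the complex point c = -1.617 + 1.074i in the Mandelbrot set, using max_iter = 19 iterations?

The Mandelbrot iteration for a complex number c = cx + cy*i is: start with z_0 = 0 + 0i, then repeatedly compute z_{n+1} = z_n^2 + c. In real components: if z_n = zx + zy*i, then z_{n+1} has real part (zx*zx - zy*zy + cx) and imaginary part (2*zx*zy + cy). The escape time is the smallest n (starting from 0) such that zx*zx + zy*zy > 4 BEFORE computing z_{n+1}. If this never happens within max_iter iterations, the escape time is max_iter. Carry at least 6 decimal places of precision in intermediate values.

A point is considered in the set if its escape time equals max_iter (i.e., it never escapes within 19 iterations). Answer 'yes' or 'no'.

z_0 = 0 + 0i, c = -1.6170 + 1.0740i
Iter 1: z = -1.6170 + 1.0740i, |z|^2 = 3.7682
Iter 2: z = -0.1558 + -2.3993i, |z|^2 = 5.7810
Escaped at iteration 2

Answer: no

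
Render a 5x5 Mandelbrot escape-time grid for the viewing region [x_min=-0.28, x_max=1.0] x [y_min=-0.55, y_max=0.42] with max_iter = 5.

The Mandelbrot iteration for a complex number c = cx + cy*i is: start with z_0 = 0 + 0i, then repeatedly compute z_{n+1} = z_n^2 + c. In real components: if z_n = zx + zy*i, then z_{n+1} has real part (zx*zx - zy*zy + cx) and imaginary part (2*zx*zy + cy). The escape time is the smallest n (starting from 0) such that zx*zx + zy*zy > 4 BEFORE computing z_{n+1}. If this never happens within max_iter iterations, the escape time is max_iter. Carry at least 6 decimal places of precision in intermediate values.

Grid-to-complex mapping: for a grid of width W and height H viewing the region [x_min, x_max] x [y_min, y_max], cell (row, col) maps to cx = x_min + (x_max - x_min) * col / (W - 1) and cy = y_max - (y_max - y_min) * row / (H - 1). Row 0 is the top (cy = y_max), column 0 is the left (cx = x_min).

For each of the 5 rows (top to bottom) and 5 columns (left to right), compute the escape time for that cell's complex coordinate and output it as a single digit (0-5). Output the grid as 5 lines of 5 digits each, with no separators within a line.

(row=0, col=0): c = -0.2800 + 0.4200i → escape time 5
(row=0, col=1): c = 0.0400 + 0.4200i → escape time 5
(row=0, col=2): c = 0.3600 + 0.4200i → escape time 5
(row=0, col=3): c = 0.6800 + 0.4200i → escape time 3
(row=0, col=4): c = 1.0000 + 0.4200i → escape time 2
(row=1, col=0): c = -0.2800 + 0.1775i → escape time 5
(row=1, col=1): c = 0.0400 + 0.1775i → escape time 5
(row=1, col=2): c = 0.3600 + 0.1775i → escape time 5
(row=1, col=3): c = 0.6800 + 0.1775i → escape time 3
(row=1, col=4): c = 1.0000 + 0.1775i → escape time 2
(row=2, col=0): c = -0.2800 + -0.0650i → escape time 5
(row=2, col=1): c = 0.0400 + -0.0650i → escape time 5
(row=2, col=2): c = 0.3600 + -0.0650i → escape time 5
(row=2, col=3): c = 0.6800 + -0.0650i → escape time 4
(row=2, col=4): c = 1.0000 + -0.0650i → escape time 2
(row=3, col=0): c = -0.2800 + -0.3075i → escape time 5
(row=3, col=1): c = 0.0400 + -0.3075i → escape time 5
(row=3, col=2): c = 0.3600 + -0.3075i → escape time 5
(row=3, col=3): c = 0.6800 + -0.3075i → escape time 3
(row=3, col=4): c = 1.0000 + -0.3075i → escape time 2
(row=4, col=0): c = -0.2800 + -0.5500i → escape time 5
(row=4, col=1): c = 0.0400 + -0.5500i → escape time 5
(row=4, col=2): c = 0.3600 + -0.5500i → escape time 5
(row=4, col=3): c = 0.6800 + -0.5500i → escape time 3
(row=4, col=4): c = 1.0000 + -0.5500i → escape time 2

Answer: 55532
55532
55542
55532
55532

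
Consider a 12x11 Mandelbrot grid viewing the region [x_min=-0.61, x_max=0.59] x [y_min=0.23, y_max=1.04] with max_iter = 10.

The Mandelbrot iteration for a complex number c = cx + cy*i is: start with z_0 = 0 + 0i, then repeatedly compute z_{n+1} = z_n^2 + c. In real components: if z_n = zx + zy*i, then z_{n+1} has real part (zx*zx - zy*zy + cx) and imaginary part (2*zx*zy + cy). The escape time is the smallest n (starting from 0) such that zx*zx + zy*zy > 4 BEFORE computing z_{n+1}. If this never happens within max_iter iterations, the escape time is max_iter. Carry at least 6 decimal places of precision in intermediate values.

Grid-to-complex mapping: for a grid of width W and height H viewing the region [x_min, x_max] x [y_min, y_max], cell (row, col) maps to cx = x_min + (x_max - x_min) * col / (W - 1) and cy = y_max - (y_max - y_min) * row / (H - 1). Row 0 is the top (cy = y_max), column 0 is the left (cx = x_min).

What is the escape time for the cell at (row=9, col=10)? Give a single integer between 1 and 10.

z_0 = 0 + 0i, c = 0.4809 + 0.3110i
Iter 1: z = 0.4809 + 0.3110i, |z|^2 = 0.3280
Iter 2: z = 0.6155 + 0.6101i, |z|^2 = 0.7510
Iter 3: z = 0.4874 + 1.0620i, |z|^2 = 1.3655
Iter 4: z = -0.4094 + 1.3464i, |z|^2 = 1.9803
Iter 5: z = -1.1642 + -0.7913i, |z|^2 = 1.9815
Iter 6: z = 1.2101 + 2.1535i, |z|^2 = 6.1017
Escaped at iteration 6

Answer: 6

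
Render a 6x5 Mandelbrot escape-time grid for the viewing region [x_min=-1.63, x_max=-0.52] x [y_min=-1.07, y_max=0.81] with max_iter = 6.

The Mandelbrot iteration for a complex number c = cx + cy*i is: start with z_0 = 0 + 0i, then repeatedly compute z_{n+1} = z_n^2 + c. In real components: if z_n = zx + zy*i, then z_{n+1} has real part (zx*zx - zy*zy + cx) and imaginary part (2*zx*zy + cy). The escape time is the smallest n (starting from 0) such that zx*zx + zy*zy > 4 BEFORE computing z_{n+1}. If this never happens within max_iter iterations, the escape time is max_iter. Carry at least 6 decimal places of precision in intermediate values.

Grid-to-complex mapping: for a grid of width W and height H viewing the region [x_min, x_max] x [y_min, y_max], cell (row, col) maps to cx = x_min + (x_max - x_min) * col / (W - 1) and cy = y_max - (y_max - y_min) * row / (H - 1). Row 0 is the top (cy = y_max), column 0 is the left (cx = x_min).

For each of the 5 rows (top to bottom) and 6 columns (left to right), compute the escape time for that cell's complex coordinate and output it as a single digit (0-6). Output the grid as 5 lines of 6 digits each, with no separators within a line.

(row=0, col=0): c = -1.6300 + 0.8100i → escape time 3
(row=0, col=1): c = -1.4080 + 0.8100i → escape time 3
(row=0, col=2): c = -1.1860 + 0.8100i → escape time 3
(row=0, col=3): c = -0.9640 + 0.8100i → escape time 3
(row=0, col=4): c = -0.7420 + 0.8100i → escape time 4
(row=0, col=5): c = -0.5200 + 0.8100i → escape time 5
(row=1, col=0): c = -1.6300 + 0.3400i → escape time 4
(row=1, col=1): c = -1.4080 + 0.3400i → escape time 5
(row=1, col=2): c = -1.1860 + 0.3400i → escape time 6
(row=1, col=3): c = -0.9640 + 0.3400i → escape time 6
(row=1, col=4): c = -0.7420 + 0.3400i → escape time 6
(row=1, col=5): c = -0.5200 + 0.3400i → escape time 6
(row=2, col=0): c = -1.6300 + -0.1300i → escape time 5
(row=2, col=1): c = -1.4080 + -0.1300i → escape time 6
(row=2, col=2): c = -1.1860 + -0.1300i → escape time 6
(row=2, col=3): c = -0.9640 + -0.1300i → escape time 6
(row=2, col=4): c = -0.7420 + -0.1300i → escape time 6
(row=2, col=5): c = -0.5200 + -0.1300i → escape time 6
(row=3, col=0): c = -1.6300 + -0.6000i → escape time 3
(row=3, col=1): c = -1.4080 + -0.6000i → escape time 3
(row=3, col=2): c = -1.1860 + -0.6000i → escape time 3
(row=3, col=3): c = -0.9640 + -0.6000i → escape time 5
(row=3, col=4): c = -0.7420 + -0.6000i → escape time 6
(row=3, col=5): c = -0.5200 + -0.6000i → escape time 6
(row=4, col=0): c = -1.6300 + -1.0700i → escape time 2
(row=4, col=1): c = -1.4080 + -1.0700i → escape time 2
(row=4, col=2): c = -1.1860 + -1.0700i → escape time 3
(row=4, col=3): c = -0.9640 + -1.0700i → escape time 3
(row=4, col=4): c = -0.7420 + -1.0700i → escape time 3
(row=4, col=5): c = -0.5200 + -1.0700i → escape time 4

Answer: 333345
456666
566666
333566
223334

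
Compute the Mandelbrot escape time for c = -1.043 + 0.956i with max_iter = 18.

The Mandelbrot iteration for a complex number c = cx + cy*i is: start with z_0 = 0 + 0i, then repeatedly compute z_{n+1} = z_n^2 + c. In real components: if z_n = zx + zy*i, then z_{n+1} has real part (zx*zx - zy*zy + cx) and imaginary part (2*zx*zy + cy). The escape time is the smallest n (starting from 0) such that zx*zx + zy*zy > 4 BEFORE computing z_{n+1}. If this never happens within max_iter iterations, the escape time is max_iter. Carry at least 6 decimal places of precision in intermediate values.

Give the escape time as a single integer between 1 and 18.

Answer: 3

Derivation:
z_0 = 0 + 0i, c = -1.0430 + 0.9560i
Iter 1: z = -1.0430 + 0.9560i, |z|^2 = 2.0018
Iter 2: z = -0.8691 + -1.0382i, |z|^2 = 1.8332
Iter 3: z = -1.3656 + 2.7606i, |z|^2 = 9.4857
Escaped at iteration 3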